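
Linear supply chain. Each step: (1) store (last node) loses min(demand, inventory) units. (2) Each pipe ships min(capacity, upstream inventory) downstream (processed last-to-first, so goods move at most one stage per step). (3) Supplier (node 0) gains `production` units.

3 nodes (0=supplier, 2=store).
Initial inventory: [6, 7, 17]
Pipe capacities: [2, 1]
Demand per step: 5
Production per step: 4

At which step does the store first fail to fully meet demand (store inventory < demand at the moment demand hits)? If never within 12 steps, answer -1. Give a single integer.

Step 1: demand=5,sold=5 ship[1->2]=1 ship[0->1]=2 prod=4 -> [8 8 13]
Step 2: demand=5,sold=5 ship[1->2]=1 ship[0->1]=2 prod=4 -> [10 9 9]
Step 3: demand=5,sold=5 ship[1->2]=1 ship[0->1]=2 prod=4 -> [12 10 5]
Step 4: demand=5,sold=5 ship[1->2]=1 ship[0->1]=2 prod=4 -> [14 11 1]
Step 5: demand=5,sold=1 ship[1->2]=1 ship[0->1]=2 prod=4 -> [16 12 1]
Step 6: demand=5,sold=1 ship[1->2]=1 ship[0->1]=2 prod=4 -> [18 13 1]
Step 7: demand=5,sold=1 ship[1->2]=1 ship[0->1]=2 prod=4 -> [20 14 1]
Step 8: demand=5,sold=1 ship[1->2]=1 ship[0->1]=2 prod=4 -> [22 15 1]
Step 9: demand=5,sold=1 ship[1->2]=1 ship[0->1]=2 prod=4 -> [24 16 1]
Step 10: demand=5,sold=1 ship[1->2]=1 ship[0->1]=2 prod=4 -> [26 17 1]
Step 11: demand=5,sold=1 ship[1->2]=1 ship[0->1]=2 prod=4 -> [28 18 1]
Step 12: demand=5,sold=1 ship[1->2]=1 ship[0->1]=2 prod=4 -> [30 19 1]
First stockout at step 5

5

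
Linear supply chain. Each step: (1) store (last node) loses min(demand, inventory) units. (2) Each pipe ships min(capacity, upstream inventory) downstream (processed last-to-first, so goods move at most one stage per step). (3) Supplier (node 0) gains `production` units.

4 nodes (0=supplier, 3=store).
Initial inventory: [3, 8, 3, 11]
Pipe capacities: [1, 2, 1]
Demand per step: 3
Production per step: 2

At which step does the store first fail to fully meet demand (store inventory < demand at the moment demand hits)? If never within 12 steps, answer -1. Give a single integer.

Step 1: demand=3,sold=3 ship[2->3]=1 ship[1->2]=2 ship[0->1]=1 prod=2 -> [4 7 4 9]
Step 2: demand=3,sold=3 ship[2->3]=1 ship[1->2]=2 ship[0->1]=1 prod=2 -> [5 6 5 7]
Step 3: demand=3,sold=3 ship[2->3]=1 ship[1->2]=2 ship[0->1]=1 prod=2 -> [6 5 6 5]
Step 4: demand=3,sold=3 ship[2->3]=1 ship[1->2]=2 ship[0->1]=1 prod=2 -> [7 4 7 3]
Step 5: demand=3,sold=3 ship[2->3]=1 ship[1->2]=2 ship[0->1]=1 prod=2 -> [8 3 8 1]
Step 6: demand=3,sold=1 ship[2->3]=1 ship[1->2]=2 ship[0->1]=1 prod=2 -> [9 2 9 1]
Step 7: demand=3,sold=1 ship[2->3]=1 ship[1->2]=2 ship[0->1]=1 prod=2 -> [10 1 10 1]
Step 8: demand=3,sold=1 ship[2->3]=1 ship[1->2]=1 ship[0->1]=1 prod=2 -> [11 1 10 1]
Step 9: demand=3,sold=1 ship[2->3]=1 ship[1->2]=1 ship[0->1]=1 prod=2 -> [12 1 10 1]
Step 10: demand=3,sold=1 ship[2->3]=1 ship[1->2]=1 ship[0->1]=1 prod=2 -> [13 1 10 1]
Step 11: demand=3,sold=1 ship[2->3]=1 ship[1->2]=1 ship[0->1]=1 prod=2 -> [14 1 10 1]
Step 12: demand=3,sold=1 ship[2->3]=1 ship[1->2]=1 ship[0->1]=1 prod=2 -> [15 1 10 1]
First stockout at step 6

6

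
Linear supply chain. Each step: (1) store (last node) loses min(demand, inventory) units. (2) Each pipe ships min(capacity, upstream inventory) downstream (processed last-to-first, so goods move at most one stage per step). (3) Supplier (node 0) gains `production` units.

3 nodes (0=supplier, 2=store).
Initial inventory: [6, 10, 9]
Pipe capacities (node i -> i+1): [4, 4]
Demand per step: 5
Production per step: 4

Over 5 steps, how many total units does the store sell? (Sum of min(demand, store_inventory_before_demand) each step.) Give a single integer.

Answer: 25

Derivation:
Step 1: sold=5 (running total=5) -> [6 10 8]
Step 2: sold=5 (running total=10) -> [6 10 7]
Step 3: sold=5 (running total=15) -> [6 10 6]
Step 4: sold=5 (running total=20) -> [6 10 5]
Step 5: sold=5 (running total=25) -> [6 10 4]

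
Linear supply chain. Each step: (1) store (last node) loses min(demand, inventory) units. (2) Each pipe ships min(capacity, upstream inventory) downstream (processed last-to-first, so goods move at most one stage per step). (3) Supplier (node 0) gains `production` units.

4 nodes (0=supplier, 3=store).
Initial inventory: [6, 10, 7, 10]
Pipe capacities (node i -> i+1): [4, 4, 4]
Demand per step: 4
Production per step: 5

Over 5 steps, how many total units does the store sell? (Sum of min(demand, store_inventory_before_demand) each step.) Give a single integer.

Answer: 20

Derivation:
Step 1: sold=4 (running total=4) -> [7 10 7 10]
Step 2: sold=4 (running total=8) -> [8 10 7 10]
Step 3: sold=4 (running total=12) -> [9 10 7 10]
Step 4: sold=4 (running total=16) -> [10 10 7 10]
Step 5: sold=4 (running total=20) -> [11 10 7 10]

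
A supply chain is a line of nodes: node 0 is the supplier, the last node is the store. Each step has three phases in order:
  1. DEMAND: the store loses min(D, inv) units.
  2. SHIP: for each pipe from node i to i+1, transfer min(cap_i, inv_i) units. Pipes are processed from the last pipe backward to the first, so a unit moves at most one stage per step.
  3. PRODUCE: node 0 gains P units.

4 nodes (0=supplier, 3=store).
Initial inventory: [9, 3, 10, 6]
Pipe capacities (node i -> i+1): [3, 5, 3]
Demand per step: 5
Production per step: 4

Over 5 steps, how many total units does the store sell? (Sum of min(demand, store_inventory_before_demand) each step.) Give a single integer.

Step 1: sold=5 (running total=5) -> [10 3 10 4]
Step 2: sold=4 (running total=9) -> [11 3 10 3]
Step 3: sold=3 (running total=12) -> [12 3 10 3]
Step 4: sold=3 (running total=15) -> [13 3 10 3]
Step 5: sold=3 (running total=18) -> [14 3 10 3]

Answer: 18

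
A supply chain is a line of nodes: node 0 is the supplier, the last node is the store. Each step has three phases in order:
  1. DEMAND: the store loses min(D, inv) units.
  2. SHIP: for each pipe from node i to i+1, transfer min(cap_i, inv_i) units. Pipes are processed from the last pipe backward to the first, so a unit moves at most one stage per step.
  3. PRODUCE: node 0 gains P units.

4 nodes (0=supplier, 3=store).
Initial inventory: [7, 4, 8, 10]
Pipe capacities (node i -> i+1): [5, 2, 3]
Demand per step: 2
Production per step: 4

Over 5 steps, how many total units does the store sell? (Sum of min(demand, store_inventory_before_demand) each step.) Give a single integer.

Step 1: sold=2 (running total=2) -> [6 7 7 11]
Step 2: sold=2 (running total=4) -> [5 10 6 12]
Step 3: sold=2 (running total=6) -> [4 13 5 13]
Step 4: sold=2 (running total=8) -> [4 15 4 14]
Step 5: sold=2 (running total=10) -> [4 17 3 15]

Answer: 10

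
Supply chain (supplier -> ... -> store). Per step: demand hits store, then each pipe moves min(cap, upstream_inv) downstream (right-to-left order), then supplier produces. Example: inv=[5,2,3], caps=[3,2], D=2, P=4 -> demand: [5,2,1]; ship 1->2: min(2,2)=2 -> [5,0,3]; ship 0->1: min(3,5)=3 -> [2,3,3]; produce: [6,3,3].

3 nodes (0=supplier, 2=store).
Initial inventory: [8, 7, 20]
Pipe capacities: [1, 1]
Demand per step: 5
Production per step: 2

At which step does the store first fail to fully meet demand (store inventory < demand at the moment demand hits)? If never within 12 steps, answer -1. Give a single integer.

Step 1: demand=5,sold=5 ship[1->2]=1 ship[0->1]=1 prod=2 -> [9 7 16]
Step 2: demand=5,sold=5 ship[1->2]=1 ship[0->1]=1 prod=2 -> [10 7 12]
Step 3: demand=5,sold=5 ship[1->2]=1 ship[0->1]=1 prod=2 -> [11 7 8]
Step 4: demand=5,sold=5 ship[1->2]=1 ship[0->1]=1 prod=2 -> [12 7 4]
Step 5: demand=5,sold=4 ship[1->2]=1 ship[0->1]=1 prod=2 -> [13 7 1]
Step 6: demand=5,sold=1 ship[1->2]=1 ship[0->1]=1 prod=2 -> [14 7 1]
Step 7: demand=5,sold=1 ship[1->2]=1 ship[0->1]=1 prod=2 -> [15 7 1]
Step 8: demand=5,sold=1 ship[1->2]=1 ship[0->1]=1 prod=2 -> [16 7 1]
Step 9: demand=5,sold=1 ship[1->2]=1 ship[0->1]=1 prod=2 -> [17 7 1]
Step 10: demand=5,sold=1 ship[1->2]=1 ship[0->1]=1 prod=2 -> [18 7 1]
Step 11: demand=5,sold=1 ship[1->2]=1 ship[0->1]=1 prod=2 -> [19 7 1]
Step 12: demand=5,sold=1 ship[1->2]=1 ship[0->1]=1 prod=2 -> [20 7 1]
First stockout at step 5

5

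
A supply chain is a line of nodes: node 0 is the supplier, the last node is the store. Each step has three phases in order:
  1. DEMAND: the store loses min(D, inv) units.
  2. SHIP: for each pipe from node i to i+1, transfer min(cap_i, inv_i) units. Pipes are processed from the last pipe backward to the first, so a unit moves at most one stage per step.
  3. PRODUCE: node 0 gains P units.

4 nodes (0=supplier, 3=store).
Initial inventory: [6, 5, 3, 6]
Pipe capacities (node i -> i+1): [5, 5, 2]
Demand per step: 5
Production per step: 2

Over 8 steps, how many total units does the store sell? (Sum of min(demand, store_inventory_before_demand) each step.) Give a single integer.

Step 1: sold=5 (running total=5) -> [3 5 6 3]
Step 2: sold=3 (running total=8) -> [2 3 9 2]
Step 3: sold=2 (running total=10) -> [2 2 10 2]
Step 4: sold=2 (running total=12) -> [2 2 10 2]
Step 5: sold=2 (running total=14) -> [2 2 10 2]
Step 6: sold=2 (running total=16) -> [2 2 10 2]
Step 7: sold=2 (running total=18) -> [2 2 10 2]
Step 8: sold=2 (running total=20) -> [2 2 10 2]

Answer: 20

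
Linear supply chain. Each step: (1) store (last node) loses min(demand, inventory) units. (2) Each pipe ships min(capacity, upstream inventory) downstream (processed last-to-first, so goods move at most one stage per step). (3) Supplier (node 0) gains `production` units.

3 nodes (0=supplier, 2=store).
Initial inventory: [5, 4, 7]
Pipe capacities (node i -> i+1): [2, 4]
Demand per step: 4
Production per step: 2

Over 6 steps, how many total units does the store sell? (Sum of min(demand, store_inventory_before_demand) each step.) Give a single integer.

Answer: 19

Derivation:
Step 1: sold=4 (running total=4) -> [5 2 7]
Step 2: sold=4 (running total=8) -> [5 2 5]
Step 3: sold=4 (running total=12) -> [5 2 3]
Step 4: sold=3 (running total=15) -> [5 2 2]
Step 5: sold=2 (running total=17) -> [5 2 2]
Step 6: sold=2 (running total=19) -> [5 2 2]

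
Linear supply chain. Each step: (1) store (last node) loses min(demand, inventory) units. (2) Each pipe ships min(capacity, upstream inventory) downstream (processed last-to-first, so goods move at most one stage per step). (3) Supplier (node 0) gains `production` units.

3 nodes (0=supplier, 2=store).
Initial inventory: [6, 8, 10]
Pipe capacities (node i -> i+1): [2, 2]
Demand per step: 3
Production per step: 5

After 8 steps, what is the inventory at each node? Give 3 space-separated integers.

Step 1: demand=3,sold=3 ship[1->2]=2 ship[0->1]=2 prod=5 -> inv=[9 8 9]
Step 2: demand=3,sold=3 ship[1->2]=2 ship[0->1]=2 prod=5 -> inv=[12 8 8]
Step 3: demand=3,sold=3 ship[1->2]=2 ship[0->1]=2 prod=5 -> inv=[15 8 7]
Step 4: demand=3,sold=3 ship[1->2]=2 ship[0->1]=2 prod=5 -> inv=[18 8 6]
Step 5: demand=3,sold=3 ship[1->2]=2 ship[0->1]=2 prod=5 -> inv=[21 8 5]
Step 6: demand=3,sold=3 ship[1->2]=2 ship[0->1]=2 prod=5 -> inv=[24 8 4]
Step 7: demand=3,sold=3 ship[1->2]=2 ship[0->1]=2 prod=5 -> inv=[27 8 3]
Step 8: demand=3,sold=3 ship[1->2]=2 ship[0->1]=2 prod=5 -> inv=[30 8 2]

30 8 2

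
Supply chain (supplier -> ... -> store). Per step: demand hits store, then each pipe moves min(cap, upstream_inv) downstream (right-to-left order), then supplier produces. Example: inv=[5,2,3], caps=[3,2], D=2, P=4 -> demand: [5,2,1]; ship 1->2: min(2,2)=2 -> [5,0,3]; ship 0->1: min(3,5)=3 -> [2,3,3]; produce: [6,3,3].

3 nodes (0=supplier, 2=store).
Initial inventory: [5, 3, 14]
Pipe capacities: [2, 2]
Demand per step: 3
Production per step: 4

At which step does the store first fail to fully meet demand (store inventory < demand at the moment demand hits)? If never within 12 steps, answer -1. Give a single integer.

Step 1: demand=3,sold=3 ship[1->2]=2 ship[0->1]=2 prod=4 -> [7 3 13]
Step 2: demand=3,sold=3 ship[1->2]=2 ship[0->1]=2 prod=4 -> [9 3 12]
Step 3: demand=3,sold=3 ship[1->2]=2 ship[0->1]=2 prod=4 -> [11 3 11]
Step 4: demand=3,sold=3 ship[1->2]=2 ship[0->1]=2 prod=4 -> [13 3 10]
Step 5: demand=3,sold=3 ship[1->2]=2 ship[0->1]=2 prod=4 -> [15 3 9]
Step 6: demand=3,sold=3 ship[1->2]=2 ship[0->1]=2 prod=4 -> [17 3 8]
Step 7: demand=3,sold=3 ship[1->2]=2 ship[0->1]=2 prod=4 -> [19 3 7]
Step 8: demand=3,sold=3 ship[1->2]=2 ship[0->1]=2 prod=4 -> [21 3 6]
Step 9: demand=3,sold=3 ship[1->2]=2 ship[0->1]=2 prod=4 -> [23 3 5]
Step 10: demand=3,sold=3 ship[1->2]=2 ship[0->1]=2 prod=4 -> [25 3 4]
Step 11: demand=3,sold=3 ship[1->2]=2 ship[0->1]=2 prod=4 -> [27 3 3]
Step 12: demand=3,sold=3 ship[1->2]=2 ship[0->1]=2 prod=4 -> [29 3 2]
No stockout in 12 steps

-1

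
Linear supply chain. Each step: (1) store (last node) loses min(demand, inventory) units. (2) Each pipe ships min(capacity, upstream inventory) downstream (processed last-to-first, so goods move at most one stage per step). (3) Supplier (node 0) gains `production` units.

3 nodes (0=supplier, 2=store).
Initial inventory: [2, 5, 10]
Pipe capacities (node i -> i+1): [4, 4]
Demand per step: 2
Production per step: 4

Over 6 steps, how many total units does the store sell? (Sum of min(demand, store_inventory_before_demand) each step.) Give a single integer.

Step 1: sold=2 (running total=2) -> [4 3 12]
Step 2: sold=2 (running total=4) -> [4 4 13]
Step 3: sold=2 (running total=6) -> [4 4 15]
Step 4: sold=2 (running total=8) -> [4 4 17]
Step 5: sold=2 (running total=10) -> [4 4 19]
Step 6: sold=2 (running total=12) -> [4 4 21]

Answer: 12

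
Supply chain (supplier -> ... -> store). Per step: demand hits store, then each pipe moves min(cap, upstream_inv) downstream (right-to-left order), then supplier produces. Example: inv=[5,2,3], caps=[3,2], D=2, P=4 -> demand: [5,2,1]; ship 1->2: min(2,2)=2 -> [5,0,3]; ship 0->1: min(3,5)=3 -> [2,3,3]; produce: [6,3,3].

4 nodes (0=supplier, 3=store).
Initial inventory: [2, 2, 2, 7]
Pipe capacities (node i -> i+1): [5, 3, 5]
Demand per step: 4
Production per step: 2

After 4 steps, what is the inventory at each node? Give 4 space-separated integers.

Step 1: demand=4,sold=4 ship[2->3]=2 ship[1->2]=2 ship[0->1]=2 prod=2 -> inv=[2 2 2 5]
Step 2: demand=4,sold=4 ship[2->3]=2 ship[1->2]=2 ship[0->1]=2 prod=2 -> inv=[2 2 2 3]
Step 3: demand=4,sold=3 ship[2->3]=2 ship[1->2]=2 ship[0->1]=2 prod=2 -> inv=[2 2 2 2]
Step 4: demand=4,sold=2 ship[2->3]=2 ship[1->2]=2 ship[0->1]=2 prod=2 -> inv=[2 2 2 2]

2 2 2 2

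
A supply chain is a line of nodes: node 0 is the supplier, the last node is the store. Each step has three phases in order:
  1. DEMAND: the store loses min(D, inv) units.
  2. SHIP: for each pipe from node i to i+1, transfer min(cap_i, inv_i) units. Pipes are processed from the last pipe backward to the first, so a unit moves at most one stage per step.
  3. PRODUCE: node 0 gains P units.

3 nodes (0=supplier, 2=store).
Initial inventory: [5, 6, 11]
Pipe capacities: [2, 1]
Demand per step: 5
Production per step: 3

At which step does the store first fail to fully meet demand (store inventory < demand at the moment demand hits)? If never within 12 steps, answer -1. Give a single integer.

Step 1: demand=5,sold=5 ship[1->2]=1 ship[0->1]=2 prod=3 -> [6 7 7]
Step 2: demand=5,sold=5 ship[1->2]=1 ship[0->1]=2 prod=3 -> [7 8 3]
Step 3: demand=5,sold=3 ship[1->2]=1 ship[0->1]=2 prod=3 -> [8 9 1]
Step 4: demand=5,sold=1 ship[1->2]=1 ship[0->1]=2 prod=3 -> [9 10 1]
Step 5: demand=5,sold=1 ship[1->2]=1 ship[0->1]=2 prod=3 -> [10 11 1]
Step 6: demand=5,sold=1 ship[1->2]=1 ship[0->1]=2 prod=3 -> [11 12 1]
Step 7: demand=5,sold=1 ship[1->2]=1 ship[0->1]=2 prod=3 -> [12 13 1]
Step 8: demand=5,sold=1 ship[1->2]=1 ship[0->1]=2 prod=3 -> [13 14 1]
Step 9: demand=5,sold=1 ship[1->2]=1 ship[0->1]=2 prod=3 -> [14 15 1]
Step 10: demand=5,sold=1 ship[1->2]=1 ship[0->1]=2 prod=3 -> [15 16 1]
Step 11: demand=5,sold=1 ship[1->2]=1 ship[0->1]=2 prod=3 -> [16 17 1]
Step 12: demand=5,sold=1 ship[1->2]=1 ship[0->1]=2 prod=3 -> [17 18 1]
First stockout at step 3

3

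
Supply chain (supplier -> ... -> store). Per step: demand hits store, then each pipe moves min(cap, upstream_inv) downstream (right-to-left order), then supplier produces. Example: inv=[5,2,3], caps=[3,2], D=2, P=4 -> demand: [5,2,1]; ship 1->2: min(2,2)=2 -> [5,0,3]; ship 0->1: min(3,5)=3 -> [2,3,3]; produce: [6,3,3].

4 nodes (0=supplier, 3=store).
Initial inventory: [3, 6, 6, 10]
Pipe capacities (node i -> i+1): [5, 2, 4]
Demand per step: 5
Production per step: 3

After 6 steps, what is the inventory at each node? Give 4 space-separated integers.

Step 1: demand=5,sold=5 ship[2->3]=4 ship[1->2]=2 ship[0->1]=3 prod=3 -> inv=[3 7 4 9]
Step 2: demand=5,sold=5 ship[2->3]=4 ship[1->2]=2 ship[0->1]=3 prod=3 -> inv=[3 8 2 8]
Step 3: demand=5,sold=5 ship[2->3]=2 ship[1->2]=2 ship[0->1]=3 prod=3 -> inv=[3 9 2 5]
Step 4: demand=5,sold=5 ship[2->3]=2 ship[1->2]=2 ship[0->1]=3 prod=3 -> inv=[3 10 2 2]
Step 5: demand=5,sold=2 ship[2->3]=2 ship[1->2]=2 ship[0->1]=3 prod=3 -> inv=[3 11 2 2]
Step 6: demand=5,sold=2 ship[2->3]=2 ship[1->2]=2 ship[0->1]=3 prod=3 -> inv=[3 12 2 2]

3 12 2 2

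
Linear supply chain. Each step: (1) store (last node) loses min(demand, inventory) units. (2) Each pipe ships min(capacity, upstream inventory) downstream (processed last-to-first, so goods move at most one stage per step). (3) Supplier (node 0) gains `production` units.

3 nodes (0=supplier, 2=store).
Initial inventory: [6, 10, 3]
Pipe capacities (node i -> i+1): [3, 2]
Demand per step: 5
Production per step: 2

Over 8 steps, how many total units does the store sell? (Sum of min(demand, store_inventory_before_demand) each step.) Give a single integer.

Step 1: sold=3 (running total=3) -> [5 11 2]
Step 2: sold=2 (running total=5) -> [4 12 2]
Step 3: sold=2 (running total=7) -> [3 13 2]
Step 4: sold=2 (running total=9) -> [2 14 2]
Step 5: sold=2 (running total=11) -> [2 14 2]
Step 6: sold=2 (running total=13) -> [2 14 2]
Step 7: sold=2 (running total=15) -> [2 14 2]
Step 8: sold=2 (running total=17) -> [2 14 2]

Answer: 17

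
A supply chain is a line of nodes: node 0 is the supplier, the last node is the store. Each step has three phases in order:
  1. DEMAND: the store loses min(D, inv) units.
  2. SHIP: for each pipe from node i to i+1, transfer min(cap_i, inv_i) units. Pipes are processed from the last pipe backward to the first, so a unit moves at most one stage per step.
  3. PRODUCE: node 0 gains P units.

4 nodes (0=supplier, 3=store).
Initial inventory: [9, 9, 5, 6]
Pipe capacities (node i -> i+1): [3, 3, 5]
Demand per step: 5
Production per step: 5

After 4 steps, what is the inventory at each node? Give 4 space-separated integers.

Step 1: demand=5,sold=5 ship[2->3]=5 ship[1->2]=3 ship[0->1]=3 prod=5 -> inv=[11 9 3 6]
Step 2: demand=5,sold=5 ship[2->3]=3 ship[1->2]=3 ship[0->1]=3 prod=5 -> inv=[13 9 3 4]
Step 3: demand=5,sold=4 ship[2->3]=3 ship[1->2]=3 ship[0->1]=3 prod=5 -> inv=[15 9 3 3]
Step 4: demand=5,sold=3 ship[2->3]=3 ship[1->2]=3 ship[0->1]=3 prod=5 -> inv=[17 9 3 3]

17 9 3 3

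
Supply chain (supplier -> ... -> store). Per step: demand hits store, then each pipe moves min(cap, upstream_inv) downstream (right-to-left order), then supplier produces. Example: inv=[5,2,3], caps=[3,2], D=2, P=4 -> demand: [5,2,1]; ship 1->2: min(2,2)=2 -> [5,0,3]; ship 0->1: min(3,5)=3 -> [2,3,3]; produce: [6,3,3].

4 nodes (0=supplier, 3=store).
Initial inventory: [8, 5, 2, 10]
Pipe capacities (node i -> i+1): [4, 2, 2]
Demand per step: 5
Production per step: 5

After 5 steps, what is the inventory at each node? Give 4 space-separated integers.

Step 1: demand=5,sold=5 ship[2->3]=2 ship[1->2]=2 ship[0->1]=4 prod=5 -> inv=[9 7 2 7]
Step 2: demand=5,sold=5 ship[2->3]=2 ship[1->2]=2 ship[0->1]=4 prod=5 -> inv=[10 9 2 4]
Step 3: demand=5,sold=4 ship[2->3]=2 ship[1->2]=2 ship[0->1]=4 prod=5 -> inv=[11 11 2 2]
Step 4: demand=5,sold=2 ship[2->3]=2 ship[1->2]=2 ship[0->1]=4 prod=5 -> inv=[12 13 2 2]
Step 5: demand=5,sold=2 ship[2->3]=2 ship[1->2]=2 ship[0->1]=4 prod=5 -> inv=[13 15 2 2]

13 15 2 2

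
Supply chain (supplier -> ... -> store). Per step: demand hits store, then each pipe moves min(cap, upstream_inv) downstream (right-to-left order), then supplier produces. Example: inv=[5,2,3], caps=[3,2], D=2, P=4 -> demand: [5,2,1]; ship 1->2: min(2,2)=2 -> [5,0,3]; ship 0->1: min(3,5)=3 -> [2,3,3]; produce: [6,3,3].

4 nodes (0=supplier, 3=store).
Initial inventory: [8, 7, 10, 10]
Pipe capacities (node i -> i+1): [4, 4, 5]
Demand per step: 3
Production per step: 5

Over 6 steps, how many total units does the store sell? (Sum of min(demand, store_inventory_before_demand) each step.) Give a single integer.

Step 1: sold=3 (running total=3) -> [9 7 9 12]
Step 2: sold=3 (running total=6) -> [10 7 8 14]
Step 3: sold=3 (running total=9) -> [11 7 7 16]
Step 4: sold=3 (running total=12) -> [12 7 6 18]
Step 5: sold=3 (running total=15) -> [13 7 5 20]
Step 6: sold=3 (running total=18) -> [14 7 4 22]

Answer: 18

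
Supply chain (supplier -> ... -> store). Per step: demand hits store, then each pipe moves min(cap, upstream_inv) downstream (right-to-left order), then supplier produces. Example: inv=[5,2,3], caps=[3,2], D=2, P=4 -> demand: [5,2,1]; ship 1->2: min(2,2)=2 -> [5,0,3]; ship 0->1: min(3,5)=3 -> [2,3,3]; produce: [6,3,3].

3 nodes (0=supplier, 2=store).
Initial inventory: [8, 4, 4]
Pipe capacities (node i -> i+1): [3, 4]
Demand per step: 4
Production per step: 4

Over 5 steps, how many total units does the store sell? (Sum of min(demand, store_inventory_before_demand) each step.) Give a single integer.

Answer: 17

Derivation:
Step 1: sold=4 (running total=4) -> [9 3 4]
Step 2: sold=4 (running total=8) -> [10 3 3]
Step 3: sold=3 (running total=11) -> [11 3 3]
Step 4: sold=3 (running total=14) -> [12 3 3]
Step 5: sold=3 (running total=17) -> [13 3 3]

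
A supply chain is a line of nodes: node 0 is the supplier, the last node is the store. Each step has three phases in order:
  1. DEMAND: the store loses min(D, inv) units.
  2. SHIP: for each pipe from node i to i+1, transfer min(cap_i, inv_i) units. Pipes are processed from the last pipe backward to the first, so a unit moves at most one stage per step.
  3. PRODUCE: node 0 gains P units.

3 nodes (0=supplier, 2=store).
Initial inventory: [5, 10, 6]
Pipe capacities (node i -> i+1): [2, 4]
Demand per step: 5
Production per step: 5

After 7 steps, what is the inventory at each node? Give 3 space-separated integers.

Step 1: demand=5,sold=5 ship[1->2]=4 ship[0->1]=2 prod=5 -> inv=[8 8 5]
Step 2: demand=5,sold=5 ship[1->2]=4 ship[0->1]=2 prod=5 -> inv=[11 6 4]
Step 3: demand=5,sold=4 ship[1->2]=4 ship[0->1]=2 prod=5 -> inv=[14 4 4]
Step 4: demand=5,sold=4 ship[1->2]=4 ship[0->1]=2 prod=5 -> inv=[17 2 4]
Step 5: demand=5,sold=4 ship[1->2]=2 ship[0->1]=2 prod=5 -> inv=[20 2 2]
Step 6: demand=5,sold=2 ship[1->2]=2 ship[0->1]=2 prod=5 -> inv=[23 2 2]
Step 7: demand=5,sold=2 ship[1->2]=2 ship[0->1]=2 prod=5 -> inv=[26 2 2]

26 2 2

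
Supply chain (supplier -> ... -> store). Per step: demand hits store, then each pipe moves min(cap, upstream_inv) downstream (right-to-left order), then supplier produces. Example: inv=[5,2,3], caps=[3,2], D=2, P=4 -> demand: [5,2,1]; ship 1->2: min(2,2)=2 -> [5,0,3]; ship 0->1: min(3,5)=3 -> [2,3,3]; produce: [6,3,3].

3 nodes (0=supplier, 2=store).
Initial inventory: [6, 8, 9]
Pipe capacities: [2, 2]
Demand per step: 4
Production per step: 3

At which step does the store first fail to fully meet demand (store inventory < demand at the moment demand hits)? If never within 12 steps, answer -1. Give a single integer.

Step 1: demand=4,sold=4 ship[1->2]=2 ship[0->1]=2 prod=3 -> [7 8 7]
Step 2: demand=4,sold=4 ship[1->2]=2 ship[0->1]=2 prod=3 -> [8 8 5]
Step 3: demand=4,sold=4 ship[1->2]=2 ship[0->1]=2 prod=3 -> [9 8 3]
Step 4: demand=4,sold=3 ship[1->2]=2 ship[0->1]=2 prod=3 -> [10 8 2]
Step 5: demand=4,sold=2 ship[1->2]=2 ship[0->1]=2 prod=3 -> [11 8 2]
Step 6: demand=4,sold=2 ship[1->2]=2 ship[0->1]=2 prod=3 -> [12 8 2]
Step 7: demand=4,sold=2 ship[1->2]=2 ship[0->1]=2 prod=3 -> [13 8 2]
Step 8: demand=4,sold=2 ship[1->2]=2 ship[0->1]=2 prod=3 -> [14 8 2]
Step 9: demand=4,sold=2 ship[1->2]=2 ship[0->1]=2 prod=3 -> [15 8 2]
Step 10: demand=4,sold=2 ship[1->2]=2 ship[0->1]=2 prod=3 -> [16 8 2]
Step 11: demand=4,sold=2 ship[1->2]=2 ship[0->1]=2 prod=3 -> [17 8 2]
Step 12: demand=4,sold=2 ship[1->2]=2 ship[0->1]=2 prod=3 -> [18 8 2]
First stockout at step 4

4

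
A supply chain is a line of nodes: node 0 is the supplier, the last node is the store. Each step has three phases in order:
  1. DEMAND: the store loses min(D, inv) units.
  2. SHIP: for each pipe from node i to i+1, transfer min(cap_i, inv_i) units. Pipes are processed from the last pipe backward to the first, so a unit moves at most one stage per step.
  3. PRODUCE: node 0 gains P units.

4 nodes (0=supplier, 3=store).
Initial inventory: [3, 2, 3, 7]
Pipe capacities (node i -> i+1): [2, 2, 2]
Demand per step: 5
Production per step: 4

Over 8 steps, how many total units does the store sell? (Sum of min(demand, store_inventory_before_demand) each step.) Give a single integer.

Step 1: sold=5 (running total=5) -> [5 2 3 4]
Step 2: sold=4 (running total=9) -> [7 2 3 2]
Step 3: sold=2 (running total=11) -> [9 2 3 2]
Step 4: sold=2 (running total=13) -> [11 2 3 2]
Step 5: sold=2 (running total=15) -> [13 2 3 2]
Step 6: sold=2 (running total=17) -> [15 2 3 2]
Step 7: sold=2 (running total=19) -> [17 2 3 2]
Step 8: sold=2 (running total=21) -> [19 2 3 2]

Answer: 21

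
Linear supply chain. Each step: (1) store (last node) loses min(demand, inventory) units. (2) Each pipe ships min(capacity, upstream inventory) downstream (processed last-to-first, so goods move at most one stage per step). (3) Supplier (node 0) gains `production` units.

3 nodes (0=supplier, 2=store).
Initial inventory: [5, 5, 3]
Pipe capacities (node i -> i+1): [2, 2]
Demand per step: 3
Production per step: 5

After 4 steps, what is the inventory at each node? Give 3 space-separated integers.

Step 1: demand=3,sold=3 ship[1->2]=2 ship[0->1]=2 prod=5 -> inv=[8 5 2]
Step 2: demand=3,sold=2 ship[1->2]=2 ship[0->1]=2 prod=5 -> inv=[11 5 2]
Step 3: demand=3,sold=2 ship[1->2]=2 ship[0->1]=2 prod=5 -> inv=[14 5 2]
Step 4: demand=3,sold=2 ship[1->2]=2 ship[0->1]=2 prod=5 -> inv=[17 5 2]

17 5 2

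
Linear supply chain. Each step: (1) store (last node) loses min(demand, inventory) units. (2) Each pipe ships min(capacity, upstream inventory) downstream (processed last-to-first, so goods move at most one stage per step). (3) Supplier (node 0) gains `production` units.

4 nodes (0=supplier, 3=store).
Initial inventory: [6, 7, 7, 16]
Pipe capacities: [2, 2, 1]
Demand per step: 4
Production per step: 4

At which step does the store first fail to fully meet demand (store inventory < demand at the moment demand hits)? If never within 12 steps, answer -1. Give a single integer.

Step 1: demand=4,sold=4 ship[2->3]=1 ship[1->2]=2 ship[0->1]=2 prod=4 -> [8 7 8 13]
Step 2: demand=4,sold=4 ship[2->3]=1 ship[1->2]=2 ship[0->1]=2 prod=4 -> [10 7 9 10]
Step 3: demand=4,sold=4 ship[2->3]=1 ship[1->2]=2 ship[0->1]=2 prod=4 -> [12 7 10 7]
Step 4: demand=4,sold=4 ship[2->3]=1 ship[1->2]=2 ship[0->1]=2 prod=4 -> [14 7 11 4]
Step 5: demand=4,sold=4 ship[2->3]=1 ship[1->2]=2 ship[0->1]=2 prod=4 -> [16 7 12 1]
Step 6: demand=4,sold=1 ship[2->3]=1 ship[1->2]=2 ship[0->1]=2 prod=4 -> [18 7 13 1]
Step 7: demand=4,sold=1 ship[2->3]=1 ship[1->2]=2 ship[0->1]=2 prod=4 -> [20 7 14 1]
Step 8: demand=4,sold=1 ship[2->3]=1 ship[1->2]=2 ship[0->1]=2 prod=4 -> [22 7 15 1]
Step 9: demand=4,sold=1 ship[2->3]=1 ship[1->2]=2 ship[0->1]=2 prod=4 -> [24 7 16 1]
Step 10: demand=4,sold=1 ship[2->3]=1 ship[1->2]=2 ship[0->1]=2 prod=4 -> [26 7 17 1]
Step 11: demand=4,sold=1 ship[2->3]=1 ship[1->2]=2 ship[0->1]=2 prod=4 -> [28 7 18 1]
Step 12: demand=4,sold=1 ship[2->3]=1 ship[1->2]=2 ship[0->1]=2 prod=4 -> [30 7 19 1]
First stockout at step 6

6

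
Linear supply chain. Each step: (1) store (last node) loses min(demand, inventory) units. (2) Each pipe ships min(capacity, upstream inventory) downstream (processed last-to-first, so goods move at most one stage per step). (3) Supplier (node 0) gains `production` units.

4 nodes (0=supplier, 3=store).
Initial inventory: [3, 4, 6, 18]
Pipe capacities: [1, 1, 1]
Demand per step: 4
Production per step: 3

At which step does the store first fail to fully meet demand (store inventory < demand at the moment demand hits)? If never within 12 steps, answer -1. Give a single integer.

Step 1: demand=4,sold=4 ship[2->3]=1 ship[1->2]=1 ship[0->1]=1 prod=3 -> [5 4 6 15]
Step 2: demand=4,sold=4 ship[2->3]=1 ship[1->2]=1 ship[0->1]=1 prod=3 -> [7 4 6 12]
Step 3: demand=4,sold=4 ship[2->3]=1 ship[1->2]=1 ship[0->1]=1 prod=3 -> [9 4 6 9]
Step 4: demand=4,sold=4 ship[2->3]=1 ship[1->2]=1 ship[0->1]=1 prod=3 -> [11 4 6 6]
Step 5: demand=4,sold=4 ship[2->3]=1 ship[1->2]=1 ship[0->1]=1 prod=3 -> [13 4 6 3]
Step 6: demand=4,sold=3 ship[2->3]=1 ship[1->2]=1 ship[0->1]=1 prod=3 -> [15 4 6 1]
Step 7: demand=4,sold=1 ship[2->3]=1 ship[1->2]=1 ship[0->1]=1 prod=3 -> [17 4 6 1]
Step 8: demand=4,sold=1 ship[2->3]=1 ship[1->2]=1 ship[0->1]=1 prod=3 -> [19 4 6 1]
Step 9: demand=4,sold=1 ship[2->3]=1 ship[1->2]=1 ship[0->1]=1 prod=3 -> [21 4 6 1]
Step 10: demand=4,sold=1 ship[2->3]=1 ship[1->2]=1 ship[0->1]=1 prod=3 -> [23 4 6 1]
Step 11: demand=4,sold=1 ship[2->3]=1 ship[1->2]=1 ship[0->1]=1 prod=3 -> [25 4 6 1]
Step 12: demand=4,sold=1 ship[2->3]=1 ship[1->2]=1 ship[0->1]=1 prod=3 -> [27 4 6 1]
First stockout at step 6

6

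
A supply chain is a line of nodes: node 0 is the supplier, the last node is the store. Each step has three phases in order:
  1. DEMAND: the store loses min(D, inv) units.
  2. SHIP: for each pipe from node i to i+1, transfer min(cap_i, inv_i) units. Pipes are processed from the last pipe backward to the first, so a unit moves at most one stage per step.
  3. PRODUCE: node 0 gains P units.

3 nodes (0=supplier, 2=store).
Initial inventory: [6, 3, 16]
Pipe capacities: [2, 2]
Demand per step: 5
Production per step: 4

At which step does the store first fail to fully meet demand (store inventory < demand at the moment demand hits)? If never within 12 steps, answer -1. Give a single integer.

Step 1: demand=5,sold=5 ship[1->2]=2 ship[0->1]=2 prod=4 -> [8 3 13]
Step 2: demand=5,sold=5 ship[1->2]=2 ship[0->1]=2 prod=4 -> [10 3 10]
Step 3: demand=5,sold=5 ship[1->2]=2 ship[0->1]=2 prod=4 -> [12 3 7]
Step 4: demand=5,sold=5 ship[1->2]=2 ship[0->1]=2 prod=4 -> [14 3 4]
Step 5: demand=5,sold=4 ship[1->2]=2 ship[0->1]=2 prod=4 -> [16 3 2]
Step 6: demand=5,sold=2 ship[1->2]=2 ship[0->1]=2 prod=4 -> [18 3 2]
Step 7: demand=5,sold=2 ship[1->2]=2 ship[0->1]=2 prod=4 -> [20 3 2]
Step 8: demand=5,sold=2 ship[1->2]=2 ship[0->1]=2 prod=4 -> [22 3 2]
Step 9: demand=5,sold=2 ship[1->2]=2 ship[0->1]=2 prod=4 -> [24 3 2]
Step 10: demand=5,sold=2 ship[1->2]=2 ship[0->1]=2 prod=4 -> [26 3 2]
Step 11: demand=5,sold=2 ship[1->2]=2 ship[0->1]=2 prod=4 -> [28 3 2]
Step 12: demand=5,sold=2 ship[1->2]=2 ship[0->1]=2 prod=4 -> [30 3 2]
First stockout at step 5

5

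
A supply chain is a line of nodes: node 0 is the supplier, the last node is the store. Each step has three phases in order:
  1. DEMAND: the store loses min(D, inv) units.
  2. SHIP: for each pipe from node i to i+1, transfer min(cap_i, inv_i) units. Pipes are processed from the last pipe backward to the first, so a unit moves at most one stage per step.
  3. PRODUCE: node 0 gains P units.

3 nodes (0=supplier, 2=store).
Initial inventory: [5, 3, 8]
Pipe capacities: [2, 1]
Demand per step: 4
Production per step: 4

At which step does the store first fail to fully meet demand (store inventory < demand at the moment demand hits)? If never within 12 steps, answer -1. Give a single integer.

Step 1: demand=4,sold=4 ship[1->2]=1 ship[0->1]=2 prod=4 -> [7 4 5]
Step 2: demand=4,sold=4 ship[1->2]=1 ship[0->1]=2 prod=4 -> [9 5 2]
Step 3: demand=4,sold=2 ship[1->2]=1 ship[0->1]=2 prod=4 -> [11 6 1]
Step 4: demand=4,sold=1 ship[1->2]=1 ship[0->1]=2 prod=4 -> [13 7 1]
Step 5: demand=4,sold=1 ship[1->2]=1 ship[0->1]=2 prod=4 -> [15 8 1]
Step 6: demand=4,sold=1 ship[1->2]=1 ship[0->1]=2 prod=4 -> [17 9 1]
Step 7: demand=4,sold=1 ship[1->2]=1 ship[0->1]=2 prod=4 -> [19 10 1]
Step 8: demand=4,sold=1 ship[1->2]=1 ship[0->1]=2 prod=4 -> [21 11 1]
Step 9: demand=4,sold=1 ship[1->2]=1 ship[0->1]=2 prod=4 -> [23 12 1]
Step 10: demand=4,sold=1 ship[1->2]=1 ship[0->1]=2 prod=4 -> [25 13 1]
Step 11: demand=4,sold=1 ship[1->2]=1 ship[0->1]=2 prod=4 -> [27 14 1]
Step 12: demand=4,sold=1 ship[1->2]=1 ship[0->1]=2 prod=4 -> [29 15 1]
First stockout at step 3

3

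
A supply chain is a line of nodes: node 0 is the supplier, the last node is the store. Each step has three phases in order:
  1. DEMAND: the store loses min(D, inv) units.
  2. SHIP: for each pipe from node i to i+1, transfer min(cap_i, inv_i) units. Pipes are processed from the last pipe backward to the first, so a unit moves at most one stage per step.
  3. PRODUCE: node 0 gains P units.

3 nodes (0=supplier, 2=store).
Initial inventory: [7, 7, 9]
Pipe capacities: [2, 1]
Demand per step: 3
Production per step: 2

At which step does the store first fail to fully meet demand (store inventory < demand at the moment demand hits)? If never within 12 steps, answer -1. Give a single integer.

Step 1: demand=3,sold=3 ship[1->2]=1 ship[0->1]=2 prod=2 -> [7 8 7]
Step 2: demand=3,sold=3 ship[1->2]=1 ship[0->1]=2 prod=2 -> [7 9 5]
Step 3: demand=3,sold=3 ship[1->2]=1 ship[0->1]=2 prod=2 -> [7 10 3]
Step 4: demand=3,sold=3 ship[1->2]=1 ship[0->1]=2 prod=2 -> [7 11 1]
Step 5: demand=3,sold=1 ship[1->2]=1 ship[0->1]=2 prod=2 -> [7 12 1]
Step 6: demand=3,sold=1 ship[1->2]=1 ship[0->1]=2 prod=2 -> [7 13 1]
Step 7: demand=3,sold=1 ship[1->2]=1 ship[0->1]=2 prod=2 -> [7 14 1]
Step 8: demand=3,sold=1 ship[1->2]=1 ship[0->1]=2 prod=2 -> [7 15 1]
Step 9: demand=3,sold=1 ship[1->2]=1 ship[0->1]=2 prod=2 -> [7 16 1]
Step 10: demand=3,sold=1 ship[1->2]=1 ship[0->1]=2 prod=2 -> [7 17 1]
Step 11: demand=3,sold=1 ship[1->2]=1 ship[0->1]=2 prod=2 -> [7 18 1]
Step 12: demand=3,sold=1 ship[1->2]=1 ship[0->1]=2 prod=2 -> [7 19 1]
First stockout at step 5

5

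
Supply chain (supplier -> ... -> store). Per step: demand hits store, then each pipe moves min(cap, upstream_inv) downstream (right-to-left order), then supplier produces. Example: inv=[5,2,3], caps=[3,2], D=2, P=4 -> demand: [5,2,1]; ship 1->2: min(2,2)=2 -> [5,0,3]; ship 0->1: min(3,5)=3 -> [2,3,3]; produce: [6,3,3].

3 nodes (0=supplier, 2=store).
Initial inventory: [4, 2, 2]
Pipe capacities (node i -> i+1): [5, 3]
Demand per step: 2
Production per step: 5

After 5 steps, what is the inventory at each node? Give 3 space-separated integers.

Step 1: demand=2,sold=2 ship[1->2]=2 ship[0->1]=4 prod=5 -> inv=[5 4 2]
Step 2: demand=2,sold=2 ship[1->2]=3 ship[0->1]=5 prod=5 -> inv=[5 6 3]
Step 3: demand=2,sold=2 ship[1->2]=3 ship[0->1]=5 prod=5 -> inv=[5 8 4]
Step 4: demand=2,sold=2 ship[1->2]=3 ship[0->1]=5 prod=5 -> inv=[5 10 5]
Step 5: demand=2,sold=2 ship[1->2]=3 ship[0->1]=5 prod=5 -> inv=[5 12 6]

5 12 6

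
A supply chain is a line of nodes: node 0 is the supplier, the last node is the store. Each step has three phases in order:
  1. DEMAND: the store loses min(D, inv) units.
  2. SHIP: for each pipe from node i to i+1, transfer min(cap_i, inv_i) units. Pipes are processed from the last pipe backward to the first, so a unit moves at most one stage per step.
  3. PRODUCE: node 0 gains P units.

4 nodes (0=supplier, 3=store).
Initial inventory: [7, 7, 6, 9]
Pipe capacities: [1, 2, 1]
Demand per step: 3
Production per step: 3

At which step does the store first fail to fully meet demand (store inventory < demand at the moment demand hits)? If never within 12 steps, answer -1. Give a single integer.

Step 1: demand=3,sold=3 ship[2->3]=1 ship[1->2]=2 ship[0->1]=1 prod=3 -> [9 6 7 7]
Step 2: demand=3,sold=3 ship[2->3]=1 ship[1->2]=2 ship[0->1]=1 prod=3 -> [11 5 8 5]
Step 3: demand=3,sold=3 ship[2->3]=1 ship[1->2]=2 ship[0->1]=1 prod=3 -> [13 4 9 3]
Step 4: demand=3,sold=3 ship[2->3]=1 ship[1->2]=2 ship[0->1]=1 prod=3 -> [15 3 10 1]
Step 5: demand=3,sold=1 ship[2->3]=1 ship[1->2]=2 ship[0->1]=1 prod=3 -> [17 2 11 1]
Step 6: demand=3,sold=1 ship[2->3]=1 ship[1->2]=2 ship[0->1]=1 prod=3 -> [19 1 12 1]
Step 7: demand=3,sold=1 ship[2->3]=1 ship[1->2]=1 ship[0->1]=1 prod=3 -> [21 1 12 1]
Step 8: demand=3,sold=1 ship[2->3]=1 ship[1->2]=1 ship[0->1]=1 prod=3 -> [23 1 12 1]
Step 9: demand=3,sold=1 ship[2->3]=1 ship[1->2]=1 ship[0->1]=1 prod=3 -> [25 1 12 1]
Step 10: demand=3,sold=1 ship[2->3]=1 ship[1->2]=1 ship[0->1]=1 prod=3 -> [27 1 12 1]
Step 11: demand=3,sold=1 ship[2->3]=1 ship[1->2]=1 ship[0->1]=1 prod=3 -> [29 1 12 1]
Step 12: demand=3,sold=1 ship[2->3]=1 ship[1->2]=1 ship[0->1]=1 prod=3 -> [31 1 12 1]
First stockout at step 5

5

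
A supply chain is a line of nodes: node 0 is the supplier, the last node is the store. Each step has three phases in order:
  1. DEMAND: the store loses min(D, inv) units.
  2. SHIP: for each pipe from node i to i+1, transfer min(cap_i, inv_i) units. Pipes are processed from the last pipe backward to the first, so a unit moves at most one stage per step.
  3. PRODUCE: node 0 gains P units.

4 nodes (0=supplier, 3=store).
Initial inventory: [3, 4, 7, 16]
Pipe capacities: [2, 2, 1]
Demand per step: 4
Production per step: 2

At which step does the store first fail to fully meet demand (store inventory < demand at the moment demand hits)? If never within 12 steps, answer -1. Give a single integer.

Step 1: demand=4,sold=4 ship[2->3]=1 ship[1->2]=2 ship[0->1]=2 prod=2 -> [3 4 8 13]
Step 2: demand=4,sold=4 ship[2->3]=1 ship[1->2]=2 ship[0->1]=2 prod=2 -> [3 4 9 10]
Step 3: demand=4,sold=4 ship[2->3]=1 ship[1->2]=2 ship[0->1]=2 prod=2 -> [3 4 10 7]
Step 4: demand=4,sold=4 ship[2->3]=1 ship[1->2]=2 ship[0->1]=2 prod=2 -> [3 4 11 4]
Step 5: demand=4,sold=4 ship[2->3]=1 ship[1->2]=2 ship[0->1]=2 prod=2 -> [3 4 12 1]
Step 6: demand=4,sold=1 ship[2->3]=1 ship[1->2]=2 ship[0->1]=2 prod=2 -> [3 4 13 1]
Step 7: demand=4,sold=1 ship[2->3]=1 ship[1->2]=2 ship[0->1]=2 prod=2 -> [3 4 14 1]
Step 8: demand=4,sold=1 ship[2->3]=1 ship[1->2]=2 ship[0->1]=2 prod=2 -> [3 4 15 1]
Step 9: demand=4,sold=1 ship[2->3]=1 ship[1->2]=2 ship[0->1]=2 prod=2 -> [3 4 16 1]
Step 10: demand=4,sold=1 ship[2->3]=1 ship[1->2]=2 ship[0->1]=2 prod=2 -> [3 4 17 1]
Step 11: demand=4,sold=1 ship[2->3]=1 ship[1->2]=2 ship[0->1]=2 prod=2 -> [3 4 18 1]
Step 12: demand=4,sold=1 ship[2->3]=1 ship[1->2]=2 ship[0->1]=2 prod=2 -> [3 4 19 1]
First stockout at step 6

6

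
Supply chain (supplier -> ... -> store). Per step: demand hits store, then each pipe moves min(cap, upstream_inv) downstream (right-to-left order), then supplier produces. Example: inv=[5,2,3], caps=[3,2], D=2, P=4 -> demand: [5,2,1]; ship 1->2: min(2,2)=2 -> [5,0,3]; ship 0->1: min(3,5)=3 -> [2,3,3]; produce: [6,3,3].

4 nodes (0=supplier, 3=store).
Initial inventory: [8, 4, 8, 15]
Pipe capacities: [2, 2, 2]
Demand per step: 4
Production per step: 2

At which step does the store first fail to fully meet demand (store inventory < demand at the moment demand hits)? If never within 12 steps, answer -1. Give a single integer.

Step 1: demand=4,sold=4 ship[2->3]=2 ship[1->2]=2 ship[0->1]=2 prod=2 -> [8 4 8 13]
Step 2: demand=4,sold=4 ship[2->3]=2 ship[1->2]=2 ship[0->1]=2 prod=2 -> [8 4 8 11]
Step 3: demand=4,sold=4 ship[2->3]=2 ship[1->2]=2 ship[0->1]=2 prod=2 -> [8 4 8 9]
Step 4: demand=4,sold=4 ship[2->3]=2 ship[1->2]=2 ship[0->1]=2 prod=2 -> [8 4 8 7]
Step 5: demand=4,sold=4 ship[2->3]=2 ship[1->2]=2 ship[0->1]=2 prod=2 -> [8 4 8 5]
Step 6: demand=4,sold=4 ship[2->3]=2 ship[1->2]=2 ship[0->1]=2 prod=2 -> [8 4 8 3]
Step 7: demand=4,sold=3 ship[2->3]=2 ship[1->2]=2 ship[0->1]=2 prod=2 -> [8 4 8 2]
Step 8: demand=4,sold=2 ship[2->3]=2 ship[1->2]=2 ship[0->1]=2 prod=2 -> [8 4 8 2]
Step 9: demand=4,sold=2 ship[2->3]=2 ship[1->2]=2 ship[0->1]=2 prod=2 -> [8 4 8 2]
Step 10: demand=4,sold=2 ship[2->3]=2 ship[1->2]=2 ship[0->1]=2 prod=2 -> [8 4 8 2]
Step 11: demand=4,sold=2 ship[2->3]=2 ship[1->2]=2 ship[0->1]=2 prod=2 -> [8 4 8 2]
Step 12: demand=4,sold=2 ship[2->3]=2 ship[1->2]=2 ship[0->1]=2 prod=2 -> [8 4 8 2]
First stockout at step 7

7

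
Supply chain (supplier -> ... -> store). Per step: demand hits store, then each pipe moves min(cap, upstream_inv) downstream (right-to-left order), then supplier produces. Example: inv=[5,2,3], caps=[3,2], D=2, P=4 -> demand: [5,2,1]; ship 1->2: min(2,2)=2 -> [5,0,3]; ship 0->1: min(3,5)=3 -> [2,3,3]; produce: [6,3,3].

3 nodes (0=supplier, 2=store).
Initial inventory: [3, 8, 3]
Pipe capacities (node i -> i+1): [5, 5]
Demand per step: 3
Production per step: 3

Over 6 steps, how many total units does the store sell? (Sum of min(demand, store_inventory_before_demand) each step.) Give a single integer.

Answer: 18

Derivation:
Step 1: sold=3 (running total=3) -> [3 6 5]
Step 2: sold=3 (running total=6) -> [3 4 7]
Step 3: sold=3 (running total=9) -> [3 3 8]
Step 4: sold=3 (running total=12) -> [3 3 8]
Step 5: sold=3 (running total=15) -> [3 3 8]
Step 6: sold=3 (running total=18) -> [3 3 8]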